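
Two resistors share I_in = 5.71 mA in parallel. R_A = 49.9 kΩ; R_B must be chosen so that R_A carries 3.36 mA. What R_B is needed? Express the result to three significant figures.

Two-branch current divider: I_A = I_in · R_B/(R_A + R_B).
3.36/5.71 = R_B/(R_A + R_B) → R_B = R_A · (0.5884)/(1 − 0.5884) = 49.9 × 1.430 = 71.35 kΩ.

R_B ≈ 71.3 kΩ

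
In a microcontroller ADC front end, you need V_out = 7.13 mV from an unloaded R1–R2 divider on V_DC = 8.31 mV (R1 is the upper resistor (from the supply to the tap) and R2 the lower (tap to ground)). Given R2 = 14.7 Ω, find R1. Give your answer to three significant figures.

V_out/V_DC = R2/(R1+R2) = 0.8580.
So R1 = R2 · (V_DC/V_out − 1) = 14.7 × (8.31/7.13 − 1) = 14.7 × 0.1655 = 2.433 Ω.

R1 ≈ 2.43 Ω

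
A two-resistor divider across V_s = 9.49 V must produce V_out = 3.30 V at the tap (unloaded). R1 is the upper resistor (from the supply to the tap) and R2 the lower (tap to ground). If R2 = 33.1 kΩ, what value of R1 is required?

Required fraction k = V_out/V_s = 0.3477.
R1 = R2·(1/k − 1) = 33.1 × 1.876 = 62.09 kΩ.

R1 ≈ 62.1 kΩ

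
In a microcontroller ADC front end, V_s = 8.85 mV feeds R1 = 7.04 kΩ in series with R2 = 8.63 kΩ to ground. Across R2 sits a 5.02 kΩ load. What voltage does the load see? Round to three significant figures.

V_out ≈ 2.75 mV

R2 ‖ R_L = (8.63 × 5.02)/(8.63 + 5.02) = 3.174 kΩ.
Then V_out = V_s · R2'/(R1 + R2') = 8.85 × 3.174/10.21 = 2.750 mV.
(Unloaded it would be 4.87 mV; the load pulls it down.)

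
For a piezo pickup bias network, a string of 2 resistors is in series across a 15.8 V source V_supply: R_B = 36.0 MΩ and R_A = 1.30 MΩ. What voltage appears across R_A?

Total series resistance ΣR = 36.0 + 1.30 = 37.30 MΩ.
By the voltage-divider rule, V = 15.8 × 1.300/37.30 = 0.5507 V.

V ≈ 0.551 V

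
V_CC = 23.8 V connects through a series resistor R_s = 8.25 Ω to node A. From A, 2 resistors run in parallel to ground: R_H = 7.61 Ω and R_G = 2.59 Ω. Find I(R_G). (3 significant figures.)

Equivalent of the parallel group: R_p = 1.932 Ω.
Node voltage V_A = V_CC · R_p/(R_s + R_p) = 23.8 × 0.1898 = 4.517 V.
I(R_G) = V_A / R_G = 4.517/2.59 = 1.744 A.
(Check via current divider: I_total = 2.337 A; share G_k/ΣG = 0.7461 → same result.)

I ≈ 1.74 A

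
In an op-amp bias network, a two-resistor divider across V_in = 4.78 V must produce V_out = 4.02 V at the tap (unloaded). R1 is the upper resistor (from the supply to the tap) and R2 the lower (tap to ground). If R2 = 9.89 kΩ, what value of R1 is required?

R1 ≈ 1.87 kΩ

V_out/V_in = R2/(R1+R2) = 0.8410.
R1 = R2·(1/k − 1) = 9.89 × 0.1891 = 1.870 kΩ.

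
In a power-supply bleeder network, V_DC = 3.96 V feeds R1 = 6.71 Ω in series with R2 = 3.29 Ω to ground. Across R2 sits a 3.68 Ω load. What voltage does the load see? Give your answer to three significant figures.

V_out ≈ 0.814 V

R2 ‖ R_L = (3.29 × 3.68)/(3.29 + 3.68) = 1.737 Ω.
Voltage divider with the loaded lower leg: V_out = 3.96 × 1.737/(6.71 + 1.737) = 3.96 × 0.2056 = 0.8143 V.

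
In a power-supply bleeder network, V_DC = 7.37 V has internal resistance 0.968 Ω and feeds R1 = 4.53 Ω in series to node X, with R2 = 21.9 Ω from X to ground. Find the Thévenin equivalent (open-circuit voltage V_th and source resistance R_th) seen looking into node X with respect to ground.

V_th ≈ 5.89 V, R_th ≈ 4.39 Ω

R1' = 0.968 + 4.53 = 5.498 Ω (source resistance + R1).
Open-circuit (no load on X): V_th = V_DC · R2/(R1' + R2) = 7.37 × 21.9/(5.498 + 21.9) = 5.891 V.
Looking into X with the source shorted: R_th = R1'·R2/(R1'+R2) = 5.498 × 21.9/27.40 = 4.395 Ω.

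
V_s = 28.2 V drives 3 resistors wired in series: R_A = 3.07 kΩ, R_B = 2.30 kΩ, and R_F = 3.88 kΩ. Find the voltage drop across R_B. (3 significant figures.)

V ≈ 7.01 V

Total series resistance ΣR = 3.07 + 2.30 + 3.88 = 9.250 kΩ.
Voltage divider: V = V_s · (2.300 / 9.250) = 28.2 × 0.2486 = 7.012 V.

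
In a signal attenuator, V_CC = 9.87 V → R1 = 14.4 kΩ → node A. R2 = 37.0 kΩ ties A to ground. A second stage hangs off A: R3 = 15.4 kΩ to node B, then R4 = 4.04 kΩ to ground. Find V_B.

The second stage (R3 + R4 = 19.44 kΩ) loads node A in parallel with R2.
R2 ‖ (R3+R4) = 12.74 kΩ.
First divider: V_A = V_CC · 12.74/(14.4 + 12.74) = 4.634 V.
Then the unloaded second divider: V_B = V_A × R4/(R3+R4) = 4.634 × 0.2078 = 0.9630 V.

V_B ≈ 0.963 V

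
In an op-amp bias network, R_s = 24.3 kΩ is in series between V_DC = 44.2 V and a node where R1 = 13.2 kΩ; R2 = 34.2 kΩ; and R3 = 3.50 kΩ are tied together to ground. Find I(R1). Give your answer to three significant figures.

I ≈ 0.319 mA

Parallel bank: R_p = 1/(1/13.2 + 1/34.2 + 1/3.50) = 2.559 kΩ.
V_A = 44.2 × 2.559/26.86 = 4.212 V.
I(R1) = V_A / R1 = 4.212/13.2 = 0.3191 mA.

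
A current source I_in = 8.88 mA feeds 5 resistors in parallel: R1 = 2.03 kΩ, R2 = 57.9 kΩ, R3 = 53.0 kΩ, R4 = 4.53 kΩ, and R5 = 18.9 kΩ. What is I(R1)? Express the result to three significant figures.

I ≈ 5.45 mA

ΣG = 1/2.03 + 1/57.9 + 1/53.0 + 1/4.53 + 1/18.9 = 0.8024.
R1 takes the fraction G_k/ΣG = 0.4926/0.8024 = 0.6139, so I = 8.88 × 0.6139 = 5.452 mA.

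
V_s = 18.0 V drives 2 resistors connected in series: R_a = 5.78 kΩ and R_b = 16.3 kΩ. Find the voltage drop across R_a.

Total series resistance ΣR = 5.78 + 16.3 = 22.08 kΩ.
V = V_s · R/ΣR = 18.0 × 0.2618 = 4.712 V.

V ≈ 4.71 V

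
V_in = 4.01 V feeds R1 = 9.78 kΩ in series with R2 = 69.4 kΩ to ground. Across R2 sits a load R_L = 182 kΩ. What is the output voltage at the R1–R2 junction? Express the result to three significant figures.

First combine the lower leg with the load: R2 ‖ R_L = 50.24 kΩ.
Now apply the divider: V_out = 4.01 × 0.8371 = 3.357 V.

V_out ≈ 3.36 V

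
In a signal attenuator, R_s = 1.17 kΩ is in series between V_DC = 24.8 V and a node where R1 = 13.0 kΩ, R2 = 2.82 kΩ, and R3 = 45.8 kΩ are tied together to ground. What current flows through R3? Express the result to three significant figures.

Parallel bank: R_p = 1/(1/13.0 + 1/2.82 + 1/45.8) = 2.206 kΩ.
V_A = 24.8 × 2.206/3.376 = 16.20 V.
I(R3) = V_A / R3 = 16.20/45.8 = 0.3538 mA.
(Check via current divider: I_total = 7.347 mA; share G_k/ΣG = 0.04816 → same result.)

I ≈ 0.354 mA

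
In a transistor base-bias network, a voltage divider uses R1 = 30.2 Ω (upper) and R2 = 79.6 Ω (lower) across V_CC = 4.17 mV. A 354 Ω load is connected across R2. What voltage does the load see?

V_out ≈ 2.85 mV

First combine the lower leg with the load: R2 ‖ R_L = 64.99 Ω.
Now apply the divider: V_out = 4.17 × 0.6827 = 2.847 mV.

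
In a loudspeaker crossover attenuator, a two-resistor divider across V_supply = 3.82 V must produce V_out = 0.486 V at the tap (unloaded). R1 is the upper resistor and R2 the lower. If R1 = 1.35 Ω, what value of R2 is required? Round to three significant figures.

R2 ≈ 0.197 Ω

V_out/V_supply = R2/(R1+R2) = 0.1272.
So R2 = R1 · V_out/(V_supply − V_out) = 1.35 × 0.486/(3.82 − 0.486) = 1.35 × 0.1458 = 0.1968 Ω.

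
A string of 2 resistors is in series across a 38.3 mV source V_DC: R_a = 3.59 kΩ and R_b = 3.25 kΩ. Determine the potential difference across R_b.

V ≈ 18.2 mV

Series total: ΣR = 3.59 + 3.25 = 6.840 kΩ.
V = V_DC · R/ΣR = 38.3 × 0.4751 = 18.20 mV.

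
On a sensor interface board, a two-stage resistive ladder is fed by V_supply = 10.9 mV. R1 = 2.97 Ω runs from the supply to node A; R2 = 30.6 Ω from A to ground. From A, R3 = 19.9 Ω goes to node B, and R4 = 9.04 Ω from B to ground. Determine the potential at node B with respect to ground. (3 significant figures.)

V_B ≈ 2.84 mV

Looking into the second stage from A: R3 + R4 = 28.94 Ω appears in parallel with R2.
R2 ‖ (R3+R4) = 14.87 Ω.
First divider: V_A = V_supply · 14.87/(2.97 + 14.87) = 9.086 mV.
Then the unloaded second divider: V_B = V_A × R4/(R3+R4) = 9.086 × 0.3124 = 2.838 mV.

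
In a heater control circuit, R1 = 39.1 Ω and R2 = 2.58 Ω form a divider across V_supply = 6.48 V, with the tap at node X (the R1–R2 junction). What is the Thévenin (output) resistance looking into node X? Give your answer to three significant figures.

With V_supply suppressed (replaced by a short), R_th = R1 ‖ R2 = (39.10 × 2.58)/(39.10 + 2.58) = 2.420 Ω.

R_th ≈ 2.42 Ω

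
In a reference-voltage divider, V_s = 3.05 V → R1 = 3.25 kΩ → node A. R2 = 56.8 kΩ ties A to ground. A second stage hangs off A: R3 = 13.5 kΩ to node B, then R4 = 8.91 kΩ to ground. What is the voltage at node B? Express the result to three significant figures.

V_B ≈ 1.01 V

Node A sees R2 in parallel with the series input of stage 2, R3 + R4 = 22.41 kΩ.
R2 ‖ (R3+R4) = 16.07 kΩ.
First divider: V_A = V_s · 16.07/(3.25 + 16.07) = 2.537 V.
V_B = V_A × 0.3976 = 1.009 V.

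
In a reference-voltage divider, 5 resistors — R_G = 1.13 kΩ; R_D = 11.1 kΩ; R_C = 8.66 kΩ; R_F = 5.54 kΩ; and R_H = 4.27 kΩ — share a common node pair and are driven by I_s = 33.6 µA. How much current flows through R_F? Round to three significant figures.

ΣG = 1/1.13 + 1/11.1 + 1/8.66 + 1/5.54 + 1/4.27 = 1.505.
R_F takes the fraction G_k/ΣG = 0.1805/1.505 = 0.1199, so I = 33.6 × 0.1199 = 4.029 µA.

I ≈ 4.03 µA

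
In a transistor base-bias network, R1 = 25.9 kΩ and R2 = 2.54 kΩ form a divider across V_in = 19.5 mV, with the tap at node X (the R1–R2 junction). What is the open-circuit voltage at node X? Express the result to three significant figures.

V_th ≈ 1.74 mV

With X open, the divider is unloaded: V_th = 19.5 × 2.54/28.44 = 1.742 mV.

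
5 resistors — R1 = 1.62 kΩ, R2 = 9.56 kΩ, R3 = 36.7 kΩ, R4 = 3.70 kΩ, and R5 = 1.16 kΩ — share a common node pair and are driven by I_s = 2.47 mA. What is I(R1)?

Conductances: ΣG = 1/1.62 + 1/9.56 + 1/36.7 + 1/3.70 + 1/1.16 = 1.881 (1/kΩ).
Current divider: I(R1) = I_s · G_k/ΣG = 2.47 × (0.6173/1.881) = 2.47 × 0.3281 = 0.8104 mA.

I ≈ 0.810 mA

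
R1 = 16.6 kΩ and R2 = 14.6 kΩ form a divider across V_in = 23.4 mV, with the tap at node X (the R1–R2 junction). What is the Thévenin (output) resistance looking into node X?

R_th ≈ 7.77 kΩ

Zeroing V_in shorts the top of R1 to ground, so R_th = R1 ‖ R2 = 7.768 kΩ.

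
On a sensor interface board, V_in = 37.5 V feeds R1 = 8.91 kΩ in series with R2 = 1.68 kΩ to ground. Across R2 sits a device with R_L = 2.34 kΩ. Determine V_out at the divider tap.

The load sits in parallel with R2, giving an effective lower resistance R2' = R2·R_L/(R2+R_L) = 0.9779 kΩ.
Then V_out = V_in · R2'/(R1 + R2') = 37.5 × 0.9779/9.888 = 3.709 V.

V_out ≈ 3.71 V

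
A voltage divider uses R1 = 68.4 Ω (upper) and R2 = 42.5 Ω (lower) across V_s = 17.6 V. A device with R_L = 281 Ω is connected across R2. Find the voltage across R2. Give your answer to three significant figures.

V_out ≈ 6.17 V

R2 ‖ R_L = (42.5 × 281)/(42.5 + 281) = 36.92 Ω.
Then V_out = V_s · R2'/(R1 + R2') = 17.6 × 36.92/105.3 = 6.169 V.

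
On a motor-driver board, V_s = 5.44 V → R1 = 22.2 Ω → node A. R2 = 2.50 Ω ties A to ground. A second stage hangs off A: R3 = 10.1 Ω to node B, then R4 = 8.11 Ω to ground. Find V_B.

V_B ≈ 0.218 V

Looking into the second stage from A: R3 + R4 = 18.21 Ω appears in parallel with R2.
Effective lower resistance at A: R2 ‖ 18.21 = 2.198 Ω.
V_A = 5.44 × 2.198/(22.2 + 2.198) = 0.4901 V.
Then the unloaded second divider: V_B = V_A × R4/(R3+R4) = 0.4901 × 0.4454 = 0.2183 V.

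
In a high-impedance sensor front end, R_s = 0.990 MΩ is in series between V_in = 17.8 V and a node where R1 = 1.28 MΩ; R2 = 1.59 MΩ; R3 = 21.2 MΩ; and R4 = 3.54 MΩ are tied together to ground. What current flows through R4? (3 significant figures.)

I ≈ 1.85 µA

Combine the parallel branches: R_p = (1/1.28 + 1/1.59 + 1/21.2 + 1/3.54)⁻¹ = 0.5748 MΩ.
V_A = 17.8 × 0.5748/1.565 = 6.538 V.
Branch current I = V_A/R4 = 6.538/3.54 = 1.847 µA.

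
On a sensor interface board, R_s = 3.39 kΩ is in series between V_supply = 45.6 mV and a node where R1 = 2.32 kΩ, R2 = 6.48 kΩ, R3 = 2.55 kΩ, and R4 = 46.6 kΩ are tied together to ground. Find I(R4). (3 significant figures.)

I ≈ 0.223 µA

Combine the parallel branches: R_p = (1/2.32 + 1/6.48 + 1/2.55 + 1/46.6)⁻¹ = 1.001 kΩ.
Node voltage V_A = V_supply · R_p/(R_s + R_p) = 45.6 × 0.2280 = 10.40 mV.
I(R4) = V_A / R4 = 10.40/46.6 = 0.2231 µA.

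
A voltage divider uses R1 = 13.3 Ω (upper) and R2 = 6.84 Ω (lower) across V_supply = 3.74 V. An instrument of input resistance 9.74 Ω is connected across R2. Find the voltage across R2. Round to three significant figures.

V_out ≈ 0.868 V

First combine the lower leg with the load: R2 ‖ R_L = 4.018 Ω.
Voltage divider with the loaded lower leg: V_out = 3.74 × 4.018/(13.3 + 4.018) = 3.74 × 0.2320 = 0.8678 V.
(Unloaded it would be 1.27 V; the load pulls it down.)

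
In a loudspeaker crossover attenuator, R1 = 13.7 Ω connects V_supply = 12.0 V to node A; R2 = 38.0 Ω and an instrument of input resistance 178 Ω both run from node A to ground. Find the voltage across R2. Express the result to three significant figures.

First combine the lower leg with the load: R2 ‖ R_L = 31.31 Ω.
Now apply the divider: V_out = 12.0 × 0.6957 = 8.348 V.
(Unloaded it would be 8.82 V; the load pulls it down.)

V_out ≈ 8.35 V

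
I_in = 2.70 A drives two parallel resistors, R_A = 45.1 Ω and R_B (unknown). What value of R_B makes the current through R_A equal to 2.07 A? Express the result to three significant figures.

R_B ≈ 148 Ω

The fraction through R_A equals R_B/(R_A+R_B).
With f = 0.7667, R_B = R_A · f/(1−f) = 45.1 × 3.286 = 148.2 Ω.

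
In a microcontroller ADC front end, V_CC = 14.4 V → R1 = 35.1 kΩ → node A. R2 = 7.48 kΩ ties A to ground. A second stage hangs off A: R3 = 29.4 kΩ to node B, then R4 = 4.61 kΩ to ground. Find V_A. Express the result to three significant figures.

Node A sees R2 in parallel with the series input of stage 2, R3 + R4 = 34.01 kΩ.
R2 ‖ (R3+R4) = 6.131 kΩ.
So V_A = 14.4 × 0.1487 = 2.141 V.

V_A ≈ 2.14 V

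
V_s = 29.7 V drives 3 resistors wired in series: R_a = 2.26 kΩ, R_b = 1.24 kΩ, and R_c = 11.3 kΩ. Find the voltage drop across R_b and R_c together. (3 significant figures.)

ΣR = 2.26 + 1.24 + 11.3 = 14.80 kΩ.
R_{R_b..R_c} = 1.24 + 11.3 = 12.54 kΩ.
Voltage divider: V = V_s · (12.54 / 14.80) = 29.7 × 0.8473 = 25.16 V.

V ≈ 25.2 V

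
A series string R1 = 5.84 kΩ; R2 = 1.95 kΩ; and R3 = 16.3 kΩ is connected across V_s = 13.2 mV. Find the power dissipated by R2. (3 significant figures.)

P ≈ 0.585 nW

ΣR = 24.09 kΩ → I = 13.2/24.09 = 0.5479 µA.
P(R2) = I²·R2 = (0.5479)² × 1.95 = 0.5855 nW.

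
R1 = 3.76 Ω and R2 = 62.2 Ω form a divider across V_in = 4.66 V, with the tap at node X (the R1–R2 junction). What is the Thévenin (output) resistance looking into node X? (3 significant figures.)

With V_in suppressed (replaced by a short), R_th = R1 ‖ R2 = (3.760 × 62.2)/(3.760 + 62.2) = 3.546 Ω.

R_th ≈ 3.55 Ω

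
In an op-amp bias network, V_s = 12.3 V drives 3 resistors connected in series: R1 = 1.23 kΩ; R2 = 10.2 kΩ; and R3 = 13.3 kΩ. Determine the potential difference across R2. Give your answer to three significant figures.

V ≈ 5.07 V

Series total: ΣR = 1.23 + 10.2 + 13.3 = 24.73 kΩ.
By the voltage-divider rule, V = 12.3 × 10.20/24.73 = 5.073 V.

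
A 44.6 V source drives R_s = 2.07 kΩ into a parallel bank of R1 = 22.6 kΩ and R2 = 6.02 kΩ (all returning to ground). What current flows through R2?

I ≈ 5.16 mA

Parallel bank: R_p = 1/(1/22.6 + 1/6.02) = 4.754 kΩ.
V_A by voltage divider: V_A = 44.6 × 4.754/(2.07 + 4.754) = 31.07 V.
I(R2) = V_A / R2 = 31.07/6.02 = 5.161 mA.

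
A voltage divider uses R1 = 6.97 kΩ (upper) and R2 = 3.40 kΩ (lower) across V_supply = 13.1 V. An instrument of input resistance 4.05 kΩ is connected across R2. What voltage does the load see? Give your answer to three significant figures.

V_out ≈ 2.75 V

First combine the lower leg with the load: R2 ‖ R_L = 1.848 kΩ.
Voltage divider with the loaded lower leg: V_out = 13.1 × 1.848/(6.97 + 1.848) = 13.1 × 0.2096 = 2.746 V.
(Unloaded it would be 4.30 V; the load pulls it down.)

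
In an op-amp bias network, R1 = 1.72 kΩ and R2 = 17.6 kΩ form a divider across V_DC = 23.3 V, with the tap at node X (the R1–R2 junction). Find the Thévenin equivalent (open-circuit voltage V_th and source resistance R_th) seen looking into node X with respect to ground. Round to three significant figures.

Open-circuit (no load on X): V_th = V_DC · R2/(R1 + R2) = 23.3 × 17.6/(1.720 + 17.6) = 21.23 V.
Looking into X with the source shorted: R_th = R1·R2/(R1+R2) = 1.720 × 17.6/19.32 = 1.567 kΩ.

V_th ≈ 21.2 V, R_th ≈ 1.57 kΩ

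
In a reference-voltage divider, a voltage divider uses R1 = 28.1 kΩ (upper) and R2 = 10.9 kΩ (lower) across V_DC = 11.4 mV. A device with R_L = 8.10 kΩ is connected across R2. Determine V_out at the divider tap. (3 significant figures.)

V_out ≈ 1.62 mV

First combine the lower leg with the load: R2 ‖ R_L = 4.647 kΩ.
Voltage divider with the loaded lower leg: V_out = 11.4 × 4.647/(28.1 + 4.647) = 11.4 × 0.1419 = 1.618 mV.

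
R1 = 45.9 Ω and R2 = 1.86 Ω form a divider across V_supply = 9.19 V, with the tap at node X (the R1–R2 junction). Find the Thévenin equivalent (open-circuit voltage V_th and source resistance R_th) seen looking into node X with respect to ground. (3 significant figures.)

V_th is the unloaded tap voltage: V_supply · R2/(R1+R2) = 9.19 × 0.03894 = 0.3579 V.
With V_supply suppressed (replaced by a short), R_th = R1 ‖ R2 = (45.90 × 1.86)/(45.90 + 1.86) = 1.788 Ω.

V_th ≈ 0.358 V, R_th ≈ 1.79 Ω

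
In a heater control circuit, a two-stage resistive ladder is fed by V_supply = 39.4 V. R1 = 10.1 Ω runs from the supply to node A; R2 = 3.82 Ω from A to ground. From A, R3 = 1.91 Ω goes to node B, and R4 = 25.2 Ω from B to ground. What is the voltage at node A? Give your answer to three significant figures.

Looking into the second stage from A: R3 + R4 = 27.11 Ω appears in parallel with R2.
R2 ‖ (R3+R4) = 3.348 Ω.
V_A = 39.4 × 3.348/(10.1 + 3.348) = 9.809 V.

V_A ≈ 9.81 V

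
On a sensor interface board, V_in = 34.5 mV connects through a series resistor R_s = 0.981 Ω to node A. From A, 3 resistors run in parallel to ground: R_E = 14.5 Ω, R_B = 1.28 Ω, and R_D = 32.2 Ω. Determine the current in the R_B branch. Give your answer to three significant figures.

I ≈ 14.5 mA

Parallel bank: R_p = 1/(1/14.5 + 1/1.28 + 1/32.2) = 1.135 Ω.
Node voltage V_A = V_in · R_p/(R_s + R_p) = 34.5 × 0.5363 = 18.50 mV.
Branch current I = V_A/R_B = 18.50/1.28 = 14.46 mA.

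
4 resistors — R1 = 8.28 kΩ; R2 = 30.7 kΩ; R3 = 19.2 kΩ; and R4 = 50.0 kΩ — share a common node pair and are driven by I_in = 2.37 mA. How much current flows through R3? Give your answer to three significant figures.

Total conductance ΣG = 1/8.28 + 1/30.7 + 1/19.2 + 1/50.0 = 0.2254 (units of 1/kΩ).
R3 takes the fraction G_k/ΣG = 0.05208/0.2254 = 0.2310, so I = 2.37 × 0.2310 = 0.5476 mA.

I ≈ 0.548 mA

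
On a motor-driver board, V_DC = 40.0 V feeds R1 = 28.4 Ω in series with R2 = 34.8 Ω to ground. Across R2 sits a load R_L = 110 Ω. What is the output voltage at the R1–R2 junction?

R2 ‖ R_L = (34.8 × 110)/(34.8 + 110) = 26.44 Ω.
Voltage divider with the loaded lower leg: V_out = 40.0 × 26.44/(28.4 + 26.44) = 40.0 × 0.4821 = 19.28 V.
(Unloaded it would be 22.0 V; the load pulls it down.)

V_out ≈ 19.3 V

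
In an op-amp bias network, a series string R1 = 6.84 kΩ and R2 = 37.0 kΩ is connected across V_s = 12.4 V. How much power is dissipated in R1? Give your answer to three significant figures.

The common current is I = 12.4/43.84 = 0.2828 mA.
P(R1) = I²·R1 = (0.2828)² × 6.84 = 0.5472 mW.

P ≈ 0.547 mW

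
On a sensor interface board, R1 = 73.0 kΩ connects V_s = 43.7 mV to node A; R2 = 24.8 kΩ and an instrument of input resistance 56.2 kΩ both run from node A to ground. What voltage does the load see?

R2 ‖ R_L = (24.8 × 56.2)/(24.8 + 56.2) = 17.21 kΩ.
Now apply the divider: V_out = 43.7 × 0.1907 = 8.336 mV.

V_out ≈ 8.34 mV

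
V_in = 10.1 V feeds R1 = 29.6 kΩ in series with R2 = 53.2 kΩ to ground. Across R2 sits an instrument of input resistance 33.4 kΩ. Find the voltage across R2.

V_out ≈ 4.13 V

The load sits in parallel with R2, giving an effective lower resistance R2' = R2·R_L/(R2+R_L) = 20.52 kΩ.
Voltage divider with the loaded lower leg: V_out = 10.1 × 20.52/(29.6 + 20.52) = 10.1 × 0.4094 = 4.135 V.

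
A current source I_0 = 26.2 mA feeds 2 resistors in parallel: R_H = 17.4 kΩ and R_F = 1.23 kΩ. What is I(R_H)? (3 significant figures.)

For two parallel branches, I_k = I_0 · (other R)/(sum of R).
I(R_H) = 26.2 × 1.23/(17.4 + 1.23) = 26.2 × 0.06602 = 1.730 mA.

I ≈ 1.73 mA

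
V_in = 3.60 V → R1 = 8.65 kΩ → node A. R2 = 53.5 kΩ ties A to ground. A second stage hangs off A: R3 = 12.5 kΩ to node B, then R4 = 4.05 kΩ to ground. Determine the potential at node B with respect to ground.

Looking into the second stage from A: R3 + R4 = 16.55 kΩ appears in parallel with R2.
R2 ‖ (R3+R4) = 12.64 kΩ.
First divider: V_A = V_in · 12.64/(8.65 + 12.64) = 2.137 V.
Then the unloaded second divider: V_B = V_A × R4/(R3+R4) = 2.137 × 0.2447 = 0.5230 V.

V_B ≈ 0.523 V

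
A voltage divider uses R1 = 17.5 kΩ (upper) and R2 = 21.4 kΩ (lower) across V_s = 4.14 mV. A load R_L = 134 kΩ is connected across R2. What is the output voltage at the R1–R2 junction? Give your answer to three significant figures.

V_out ≈ 2.12 mV

The load sits in parallel with R2, giving an effective lower resistance R2' = R2·R_L/(R2+R_L) = 18.45 kΩ.
Now apply the divider: V_out = 4.14 × 0.5133 = 2.125 mV.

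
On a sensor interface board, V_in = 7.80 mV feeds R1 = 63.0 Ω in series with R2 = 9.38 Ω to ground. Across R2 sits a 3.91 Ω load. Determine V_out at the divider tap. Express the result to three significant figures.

V_out ≈ 0.327 mV

R2 ‖ R_L = (9.38 × 3.91)/(9.38 + 3.91) = 2.760 Ω.
Now apply the divider: V_out = 7.80 × 0.04197 = 0.3273 mV.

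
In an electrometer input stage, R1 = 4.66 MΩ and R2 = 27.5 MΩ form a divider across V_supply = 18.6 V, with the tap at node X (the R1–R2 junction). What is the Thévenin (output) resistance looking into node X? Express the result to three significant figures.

R_th ≈ 3.98 MΩ

Zeroing V_supply shorts the top of R1 to ground, so R_th = R1 ‖ R2 = 3.985 MΩ.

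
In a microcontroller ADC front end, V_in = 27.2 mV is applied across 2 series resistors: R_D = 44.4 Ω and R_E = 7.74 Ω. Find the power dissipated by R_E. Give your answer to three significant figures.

P ≈ 2.11 µW

ΣR = 52.14 Ω → I = 27.2/52.14 = 0.5217 mA.
P = I²R = 0.2721 × 7.74 = 2.106 µW.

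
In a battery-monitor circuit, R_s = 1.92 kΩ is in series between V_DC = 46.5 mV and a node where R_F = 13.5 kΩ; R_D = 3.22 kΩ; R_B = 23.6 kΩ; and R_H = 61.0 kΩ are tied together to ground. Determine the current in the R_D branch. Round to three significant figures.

I ≈ 7.80 µA

Parallel bank: R_p = 1/(1/13.5 + 1/3.22 + 1/23.6 + 1/61.0) = 2.255 kΩ.
Node voltage V_A = V_DC · R_p/(R_s + R_p) = 46.5 × 0.5402 = 25.12 mV.
I(R_D) = V_A / R_D = 25.12/3.22 = 7.800 µA.
(Equivalently: I_total = 11.14 µA, then current-divider fraction G_k/ΣG = 0.7004.)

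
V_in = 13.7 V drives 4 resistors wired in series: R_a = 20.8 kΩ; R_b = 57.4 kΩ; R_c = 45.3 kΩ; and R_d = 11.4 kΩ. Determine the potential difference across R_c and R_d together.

V ≈ 5.76 V

Total series resistance ΣR = 20.8 + 57.4 + 45.3 + 11.4 = 134.9 kΩ.
R_{R_c..R_d} = 45.3 + 11.4 = 56.70 kΩ.
V = V_in · R/ΣR = 13.7 × 0.4203 = 5.758 V.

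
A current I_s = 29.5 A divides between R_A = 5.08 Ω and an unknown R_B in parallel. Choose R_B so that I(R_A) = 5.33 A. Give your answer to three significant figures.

R_B ≈ 1.12 Ω

The fraction through R_A equals R_B/(R_A+R_B).
With f = 0.1807, R_B = R_A · f/(1−f) = 5.08 × 0.2205 = 1.120 Ω.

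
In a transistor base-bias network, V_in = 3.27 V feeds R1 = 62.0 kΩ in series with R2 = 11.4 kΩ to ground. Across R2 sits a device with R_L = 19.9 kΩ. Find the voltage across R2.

The load sits in parallel with R2, giving an effective lower resistance R2' = R2·R_L/(R2+R_L) = 7.248 kΩ.
Now apply the divider: V_out = 3.27 × 0.1047 = 0.3423 V.

V_out ≈ 0.342 V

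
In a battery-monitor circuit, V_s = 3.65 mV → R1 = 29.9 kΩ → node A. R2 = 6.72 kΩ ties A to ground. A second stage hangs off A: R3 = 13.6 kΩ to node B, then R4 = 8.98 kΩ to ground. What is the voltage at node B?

Looking into the second stage from A: R3 + R4 = 22.58 kΩ appears in parallel with R2.
Effective lower resistance at A: R2 ‖ 22.58 = 5.179 kΩ.
V_A = 3.65 × 5.179/(29.9 + 5.179) = 0.5389 mV.
Then the unloaded second divider: V_B = V_A × R4/(R3+R4) = 0.5389 × 0.3977 = 0.2143 mV.

V_B ≈ 0.214 mV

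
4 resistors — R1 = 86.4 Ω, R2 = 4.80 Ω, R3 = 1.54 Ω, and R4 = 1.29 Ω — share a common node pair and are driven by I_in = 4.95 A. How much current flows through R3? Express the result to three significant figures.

Total conductance ΣG = 1/86.4 + 1/4.80 + 1/1.54 + 1/1.29 = 1.644 (units of 1/Ω).
By the current-divider rule, I = I_in · G_k/ΣG = 4.95 × 0.3949 = 1.955 A.

I ≈ 1.95 A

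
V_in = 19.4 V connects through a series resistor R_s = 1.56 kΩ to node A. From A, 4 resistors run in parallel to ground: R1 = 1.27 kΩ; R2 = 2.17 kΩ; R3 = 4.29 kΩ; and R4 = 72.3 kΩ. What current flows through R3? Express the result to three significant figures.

Equivalent of the parallel group: R_p = 0.6688 kΩ.
V_A by voltage divider: V_A = 19.4 × 0.6688/(1.56 + 0.6688) = 5.822 V.
Branch current I = V_A/R3 = 5.822/4.29 = 1.357 mA.
(Check via current divider: I_total = 8.704 mA; share G_k/ΣG = 0.1559 → same result.)

I ≈ 1.36 mA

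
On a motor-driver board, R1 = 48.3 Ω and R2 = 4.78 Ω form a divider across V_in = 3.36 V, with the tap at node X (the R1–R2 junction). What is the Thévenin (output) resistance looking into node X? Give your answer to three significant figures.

R_th ≈ 4.35 Ω

With V_in suppressed (replaced by a short), R_th = R1 ‖ R2 = (48.30 × 4.78)/(48.30 + 4.78) = 4.350 Ω.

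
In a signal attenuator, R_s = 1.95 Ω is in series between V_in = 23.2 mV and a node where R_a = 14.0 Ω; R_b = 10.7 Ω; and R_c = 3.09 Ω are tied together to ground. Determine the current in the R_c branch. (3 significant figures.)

Combine the parallel branches: R_p = (1/14.0 + 1/10.7 + 1/3.09)⁻¹ = 2.047 Ω.
Node voltage V_A = V_in · R_p/(R_s + R_p) = 23.2 × 0.5121 = 11.88 mV.
Branch current I = V_A/R_c = 11.88/3.09 = 3.845 mA.

I ≈ 3.85 mA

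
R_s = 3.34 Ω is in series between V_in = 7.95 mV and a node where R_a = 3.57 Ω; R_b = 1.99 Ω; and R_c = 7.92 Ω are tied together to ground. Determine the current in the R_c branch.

Equivalent of the parallel group: R_p = 1.100 Ω.
Node voltage V_A = V_in · R_p/(R_s + R_p) = 7.95 × 0.2478 = 1.970 mV.
Branch current I = V_A/R_c = 1.970/7.92 = 0.2487 mA.
(Check via current divider: I_total = 1.790 mA; share G_k/ΣG = 0.1389 → same result.)

I ≈ 0.249 mA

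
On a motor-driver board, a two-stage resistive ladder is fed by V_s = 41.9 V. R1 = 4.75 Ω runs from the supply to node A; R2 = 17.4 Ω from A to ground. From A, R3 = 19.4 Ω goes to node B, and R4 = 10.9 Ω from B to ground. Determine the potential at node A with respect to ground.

The second stage (R3 + R4 = 30.30 Ω) loads node A in parallel with R2.
Effective lower resistance at A: R2 ‖ 30.30 = 11.05 Ω.
First divider: V_A = V_s · 11.05/(4.75 + 11.05) = 29.31 V.

V_A ≈ 29.3 V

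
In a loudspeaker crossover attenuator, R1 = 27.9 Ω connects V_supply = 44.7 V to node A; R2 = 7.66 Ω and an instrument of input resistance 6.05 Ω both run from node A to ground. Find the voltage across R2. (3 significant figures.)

V_out ≈ 4.83 V

R2 ‖ R_L = (7.66 × 6.05)/(7.66 + 6.05) = 3.380 Ω.
Now apply the divider: V_out = 44.7 × 0.1081 = 4.830 V.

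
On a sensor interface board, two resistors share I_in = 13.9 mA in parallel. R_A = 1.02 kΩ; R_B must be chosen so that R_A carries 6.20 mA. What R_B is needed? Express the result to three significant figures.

Two-branch current divider: I_A = I_in · R_B/(R_A + R_B).
6.20/13.9 = R_B/(R_A + R_B) → R_B = R_A · (0.4460)/(1 − 0.4460) = 1.02 × 0.8052 = 0.8213 kΩ.

R_B ≈ 0.821 kΩ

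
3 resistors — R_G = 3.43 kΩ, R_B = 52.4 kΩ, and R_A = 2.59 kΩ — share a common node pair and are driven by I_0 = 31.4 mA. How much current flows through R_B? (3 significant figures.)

ΣG = 1/3.43 + 1/52.4 + 1/2.59 = 0.6967.
By the current-divider rule, I = I_0 · G_k/ΣG = 31.4 × 0.02739 = 0.8601 mA.

I ≈ 0.860 mA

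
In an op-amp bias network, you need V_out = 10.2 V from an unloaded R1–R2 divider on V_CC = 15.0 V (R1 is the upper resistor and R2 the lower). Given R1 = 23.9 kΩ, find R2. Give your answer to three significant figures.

R2 ≈ 50.8 kΩ

Required fraction k = V_out/V_CC = 0.6800.
R2 = R1 · 0.6800/(1 − 0.6800) = 50.79 kΩ.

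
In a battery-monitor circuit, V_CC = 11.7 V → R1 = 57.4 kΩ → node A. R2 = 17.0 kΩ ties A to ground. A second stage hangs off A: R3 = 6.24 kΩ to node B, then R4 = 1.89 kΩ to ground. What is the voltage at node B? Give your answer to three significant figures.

The second stage (R3 + R4 = 8.130 kΩ) loads node A in parallel with R2.
Effective lower resistance at A: R2 ‖ 8.130 = 5.500 kΩ.
So V_A = 11.7 × 0.08744 = 1.023 V.
V_B = V_A × 0.2325 = 0.2378 V.

V_B ≈ 0.238 V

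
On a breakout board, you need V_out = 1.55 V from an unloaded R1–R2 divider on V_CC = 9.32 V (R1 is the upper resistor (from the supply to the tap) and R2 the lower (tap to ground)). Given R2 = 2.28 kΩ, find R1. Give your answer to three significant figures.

R1 ≈ 11.4 kΩ

The divider ratio is R2/(R1+R2) = 1.55/9.32 = 0.1663.
R1 = R2·(1/k − 1) = 2.28 × 5.013 = 11.43 kΩ.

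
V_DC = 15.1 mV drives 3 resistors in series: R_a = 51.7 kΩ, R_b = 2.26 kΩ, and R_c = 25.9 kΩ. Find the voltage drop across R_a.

V ≈ 9.78 mV

Series total: ΣR = 51.7 + 2.26 + 25.9 = 79.86 kΩ.
V = V_DC · R/ΣR = 15.1 × 0.6474 = 9.775 mV.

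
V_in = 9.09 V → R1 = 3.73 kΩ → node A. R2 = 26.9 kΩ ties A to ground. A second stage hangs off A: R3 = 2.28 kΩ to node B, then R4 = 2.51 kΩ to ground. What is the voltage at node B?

V_B ≈ 2.48 V

Node A sees R2 in parallel with the series input of stage 2, R3 + R4 = 4.790 kΩ.
R2 ‖ (R3+R4) = 4.066 kΩ.
V_A = 9.09 × 4.066/(3.73 + 4.066) = 4.741 V.
Stage 2 is unloaded, so V_B = V_A · R4/(R3+R4) = 4.741 × 2.51/4.790 = 2.484 V.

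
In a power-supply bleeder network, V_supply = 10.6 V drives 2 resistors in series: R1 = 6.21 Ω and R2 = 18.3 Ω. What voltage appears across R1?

ΣR = 6.21 + 18.3 = 24.51 Ω.
Voltage divider: V = V_supply · (6.210 / 24.51) = 10.6 × 0.2534 = 2.686 V.

V ≈ 2.69 V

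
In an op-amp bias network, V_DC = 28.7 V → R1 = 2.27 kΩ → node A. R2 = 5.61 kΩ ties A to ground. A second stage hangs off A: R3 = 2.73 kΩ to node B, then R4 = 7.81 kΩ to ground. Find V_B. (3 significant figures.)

V_B ≈ 13.1 V

The second stage (R3 + R4 = 10.54 kΩ) loads node A in parallel with R2.
Effective lower resistance at A: R2 ‖ 10.54 = 3.661 kΩ.
V_A = 28.7 × 3.661/(2.27 + 3.661) = 17.72 V.
Stage 2 is unloaded, so V_B = V_A · R4/(R3+R4) = 17.72 × 7.81/10.54 = 13.13 V.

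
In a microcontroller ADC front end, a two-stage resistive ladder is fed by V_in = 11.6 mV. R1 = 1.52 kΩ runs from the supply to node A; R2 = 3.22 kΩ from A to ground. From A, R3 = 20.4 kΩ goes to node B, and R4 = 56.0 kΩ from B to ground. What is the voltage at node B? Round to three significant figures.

Node A sees R2 in parallel with the series input of stage 2, R3 + R4 = 76.40 kΩ.
Effective lower resistance at A: R2 ‖ 76.40 = 3.090 kΩ.
So V_A = 11.6 × 0.6703 = 7.775 mV.
Then the unloaded second divider: V_B = V_A × R4/(R3+R4) = 7.775 × 0.7330 = 5.699 mV.

V_B ≈ 5.70 mV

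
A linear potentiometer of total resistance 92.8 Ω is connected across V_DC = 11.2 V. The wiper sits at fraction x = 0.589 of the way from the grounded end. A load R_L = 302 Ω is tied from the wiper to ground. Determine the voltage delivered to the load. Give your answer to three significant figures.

V_out ≈ 6.14 V

Split the track: R_lower = x·R_p = 54.66 Ω, R_upper = (1−x)·R_p = 38.14 Ω.
Lower segment in parallel with the load: 54.66 ‖ 302 = 46.28 Ω.
V_out = 11.2 × 46.28/(38.14 + 46.28) = 6.140 V.
(Unloaded: V_out = x·V_DC = 6.60 V.)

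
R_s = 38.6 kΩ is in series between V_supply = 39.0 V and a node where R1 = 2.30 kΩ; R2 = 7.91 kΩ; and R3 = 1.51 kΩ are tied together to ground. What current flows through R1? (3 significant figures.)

I ≈ 0.352 mA

Parallel bank: R_p = 1/(1/2.30 + 1/7.91 + 1/1.51) = 0.8174 kΩ.
V_A = 39.0 × 0.8174/39.42 = 0.8087 V.
Branch current I = V_A/R1 = 0.8087/2.30 = 0.3516 mA.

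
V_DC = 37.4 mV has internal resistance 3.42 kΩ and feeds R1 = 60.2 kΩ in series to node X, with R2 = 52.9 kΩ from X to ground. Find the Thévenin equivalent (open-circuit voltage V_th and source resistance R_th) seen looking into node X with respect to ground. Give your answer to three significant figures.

V_th ≈ 17.0 mV, R_th ≈ 28.9 kΩ

R1' = 3.42 + 60.2 = 63.62 kΩ (source resistance + R1).
With X open, the divider is unloaded: V_th = 37.4 × 52.9/116.5 = 16.98 mV.
Zeroing V_DC shorts the top of R1' to ground, so R_th = R1' ‖ R2 = 28.88 kΩ.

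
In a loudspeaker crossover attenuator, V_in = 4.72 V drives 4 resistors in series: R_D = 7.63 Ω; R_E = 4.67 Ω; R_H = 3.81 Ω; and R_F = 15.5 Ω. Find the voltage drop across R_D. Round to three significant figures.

V ≈ 1.14 V

ΣR = 7.63 + 4.67 + 3.81 + 15.5 = 31.61 Ω.
V = V_in · R/ΣR = 4.72 × 0.2414 = 1.139 V.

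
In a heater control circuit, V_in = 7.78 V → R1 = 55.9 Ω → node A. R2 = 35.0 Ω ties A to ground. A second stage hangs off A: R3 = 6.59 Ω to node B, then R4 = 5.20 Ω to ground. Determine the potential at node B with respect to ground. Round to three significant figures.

V_B ≈ 0.468 V

The second stage (R3 + R4 = 11.79 Ω) loads node A in parallel with R2.
Effective lower resistance at A: R2 ‖ 11.79 = 8.819 Ω.
First divider: V_A = V_in · 8.819/(55.9 + 8.819) = 1.060 V.
Stage 2 is unloaded, so V_B = V_A · R4/(R3+R4) = 1.060 × 5.20/11.79 = 0.4676 V.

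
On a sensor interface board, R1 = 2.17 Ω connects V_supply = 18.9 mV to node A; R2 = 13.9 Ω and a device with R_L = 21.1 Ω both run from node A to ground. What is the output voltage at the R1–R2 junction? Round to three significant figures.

R2 ‖ R_L = (13.9 × 21.1)/(13.9 + 21.1) = 8.380 Ω.
Then V_out = V_supply · R2'/(R1 + R2') = 18.9 × 8.380/10.55 = 15.01 mV.

V_out ≈ 15.0 mV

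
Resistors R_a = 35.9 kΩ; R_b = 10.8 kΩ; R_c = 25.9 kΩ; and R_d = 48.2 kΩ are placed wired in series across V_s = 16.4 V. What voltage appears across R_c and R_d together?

ΣR = 35.9 + 10.8 + 25.9 + 48.2 = 120.8 kΩ.
R_{R_c..R_d} = 25.9 + 48.2 = 74.10 kΩ.
V = V_s · R/ΣR = 16.4 × 0.6134 = 10.06 V.

V ≈ 10.1 V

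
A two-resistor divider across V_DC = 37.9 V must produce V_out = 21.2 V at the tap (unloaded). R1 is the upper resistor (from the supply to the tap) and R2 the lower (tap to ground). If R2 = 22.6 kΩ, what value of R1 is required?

V_out/V_DC = R2/(R1+R2) = 0.5594.
Rearranging, R1 = R2·(1−k)/k = 22.6 × 0.7877 = 17.80 kΩ.

R1 ≈ 17.8 kΩ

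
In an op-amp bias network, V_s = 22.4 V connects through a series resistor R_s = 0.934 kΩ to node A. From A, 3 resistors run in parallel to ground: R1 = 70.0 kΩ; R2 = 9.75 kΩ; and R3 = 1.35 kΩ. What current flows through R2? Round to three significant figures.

I ≈ 1.28 mA

Parallel bank: R_p = 1/(1/70.0 + 1/9.75 + 1/1.35) = 1.166 kΩ.
V_A = 22.4 × 1.166/2.100 = 12.44 V.
Branch current I = V_A/R2 = 12.44/9.75 = 1.276 mA.
(Check via current divider: I_total = 10.67 mA; share G_k/ΣG = 0.1196 → same result.)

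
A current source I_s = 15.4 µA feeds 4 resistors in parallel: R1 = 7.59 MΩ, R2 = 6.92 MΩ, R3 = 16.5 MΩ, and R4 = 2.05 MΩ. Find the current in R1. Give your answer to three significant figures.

I ≈ 2.46 µA

Total conductance ΣG = 1/7.59 + 1/6.92 + 1/16.5 + 1/2.05 = 0.8247 (units of 1/MΩ).
R1 takes the fraction G_k/ΣG = 0.1318/0.8247 = 0.1598, so I = 15.4 × 0.1598 = 2.460 µA.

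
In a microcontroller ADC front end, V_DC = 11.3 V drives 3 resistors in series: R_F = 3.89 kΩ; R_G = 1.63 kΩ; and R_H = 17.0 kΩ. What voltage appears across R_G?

V ≈ 0.818 V

Series total: ΣR = 3.89 + 1.63 + 17.0 = 22.52 kΩ.
Voltage divider: V = V_DC · (1.630 / 22.52) = 11.3 × 0.07238 = 0.8179 V.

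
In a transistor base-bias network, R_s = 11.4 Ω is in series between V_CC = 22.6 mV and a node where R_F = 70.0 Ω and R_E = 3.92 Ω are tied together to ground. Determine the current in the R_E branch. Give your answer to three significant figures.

Equivalent of the parallel group: R_p = 3.712 Ω.
V_A = 22.6 × 3.712/15.11 = 5.551 mV.
I(R_E) = V_A / R_E = 5.551/3.92 = 1.416 mA.
(Check via current divider: I_total = 1.495 mA; share G_k/ΣG = 0.9470 → same result.)

I ≈ 1.42 mA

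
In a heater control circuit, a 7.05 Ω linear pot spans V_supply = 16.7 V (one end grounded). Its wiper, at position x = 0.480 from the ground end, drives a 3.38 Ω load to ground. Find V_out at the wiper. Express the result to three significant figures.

Lower segment x·R_p = 3.384 Ω; upper segment (1−x)·R_p = 3.666 Ω.
R_L loads the lower segment: effective lower R = 1.691 Ω.
V_out = 16.7 × 1.691/(3.666 + 1.691) = 5.272 V.

V_out ≈ 5.27 V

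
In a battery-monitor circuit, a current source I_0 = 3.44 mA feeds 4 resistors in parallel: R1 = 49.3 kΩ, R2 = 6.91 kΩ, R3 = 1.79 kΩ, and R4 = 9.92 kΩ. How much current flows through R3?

ΣG = 1/49.3 + 1/6.91 + 1/1.79 + 1/9.92 = 0.8245.
Current divider: I(R3) = I_0 · G_k/ΣG = 3.44 × (0.5587/0.8245) = 3.44 × 0.6776 = 2.331 mA.

I ≈ 2.33 mA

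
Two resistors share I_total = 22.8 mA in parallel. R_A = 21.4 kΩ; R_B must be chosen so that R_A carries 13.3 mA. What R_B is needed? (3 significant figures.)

In a two-way split, I_A/I_total = R_B/(R_A + R_B).
13.3/22.8 = R_B/(R_A + R_B) → R_B = R_A · (0.5833)/(1 − 0.5833) = 21.4 × 1.400 = 29.96 kΩ.

R_B ≈ 30.0 kΩ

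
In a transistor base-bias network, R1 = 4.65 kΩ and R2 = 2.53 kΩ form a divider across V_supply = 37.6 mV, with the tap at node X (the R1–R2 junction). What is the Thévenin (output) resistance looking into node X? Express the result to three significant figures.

Zeroing V_supply shorts the top of R1 to ground, so R_th = R1 ‖ R2 = 1.639 kΩ.

R_th ≈ 1.64 kΩ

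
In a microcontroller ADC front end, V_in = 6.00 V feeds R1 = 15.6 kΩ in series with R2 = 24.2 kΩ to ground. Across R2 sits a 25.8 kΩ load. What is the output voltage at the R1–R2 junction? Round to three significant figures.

First combine the lower leg with the load: R2 ‖ R_L = 12.49 kΩ.
Now apply the divider: V_out = 6.00 × 0.4446 = 2.668 V.
(Unloaded it would be 3.65 V; the load pulls it down.)

V_out ≈ 2.67 V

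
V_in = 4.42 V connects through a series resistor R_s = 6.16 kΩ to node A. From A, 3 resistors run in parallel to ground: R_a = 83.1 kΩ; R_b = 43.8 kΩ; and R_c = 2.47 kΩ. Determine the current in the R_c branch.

Equivalent of the parallel group: R_p = 2.274 kΩ.
Node voltage V_A = V_in · R_p/(R_s + R_p) = 4.42 × 0.2696 = 1.192 V.
Branch current I = V_A/R_c = 1.192/2.47 = 0.4825 mA.
(Equivalently: I_total = 0.5241 mA, then current-divider fraction G_k/ΣG = 0.9207.)

I ≈ 0.483 mA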